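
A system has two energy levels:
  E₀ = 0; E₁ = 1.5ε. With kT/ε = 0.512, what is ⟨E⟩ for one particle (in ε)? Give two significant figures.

0.076 ε

Eᵢ/kT = 0, 2.930.
Z = Σ e^(−Eᵢ/kT) = e^(−0) + e^(−2.930) = 1.000 + 0.05340 = 1.053.
⟨E⟩ = Σ Eᵢ e^(−Eᵢ/kT) / Z = (0·1.000 + 1.5·0.05340) / 1.053 = 0.076 ε.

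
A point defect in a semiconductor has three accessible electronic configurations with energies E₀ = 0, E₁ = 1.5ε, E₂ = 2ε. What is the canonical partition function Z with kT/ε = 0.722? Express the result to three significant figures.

Eᵢ/kT = 0, 2.0776, 2.7701.
Z = Σ e^(−Eᵢ/kT) = e^(−0) + e^(−2.0776) + e^(−2.7701) = 1.0000 + 0.12523 + 0.062656 = 1.1879.

Z = 1.19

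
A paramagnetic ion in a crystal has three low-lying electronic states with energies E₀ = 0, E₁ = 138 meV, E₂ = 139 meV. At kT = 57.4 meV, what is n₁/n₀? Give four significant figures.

n₁/n₀ = exp[−(E₁−E₀)/kT] = exp(−(138 meV)/(57.4 meV)) = exp(-2.40418) = 0.09034.

0.09034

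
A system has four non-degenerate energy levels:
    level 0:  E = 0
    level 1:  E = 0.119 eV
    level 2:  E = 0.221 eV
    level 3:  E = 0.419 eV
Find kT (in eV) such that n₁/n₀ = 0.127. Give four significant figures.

n₁/n₀ = exp[−(E₁−E₀)/kT] = 0.127.
⇒ (E₁−E₀)/kT = ln(1/0.127) = ln(7.87402) = 2.06357.
kT = 0.119 eV / 2.06357 = 0.05767 eV.

0.05767 eV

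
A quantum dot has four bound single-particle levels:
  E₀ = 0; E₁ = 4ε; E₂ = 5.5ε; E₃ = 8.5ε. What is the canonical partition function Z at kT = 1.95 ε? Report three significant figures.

Eᵢ/kT = 0, 2.0513, 2.8205, 4.3590.
Z = Σ e^(−Eᵢ/kT) = e^(−0) + e^(−2.0513) + e^(−2.8205) + e^(−4.3590) = 1.0000 + 0.12857 + 0.059576 + 0.012791 = 1.2009.

Z = 1.20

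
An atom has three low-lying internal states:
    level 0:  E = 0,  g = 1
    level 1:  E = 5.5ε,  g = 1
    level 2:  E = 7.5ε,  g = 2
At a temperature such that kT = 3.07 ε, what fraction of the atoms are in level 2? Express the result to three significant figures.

Eᵢ/kT = 0, 1.7915, 2.4430.
Z = Σ gᵢe^(−Eᵢ/kT) = 1·e^(−0) + 1·e^(−1.7915) + 2·e^(−2.4430) = 1.0000 + 0.16671 + 0.17380 = 1.3405.
P₂ = g₂ e^(−E₂/kT) / Z = 0.17380/1.3405 = 0.130.

0.130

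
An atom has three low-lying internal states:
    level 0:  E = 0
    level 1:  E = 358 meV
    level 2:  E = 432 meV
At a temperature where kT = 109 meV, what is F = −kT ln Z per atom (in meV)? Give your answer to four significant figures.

-5.987 meV

Eᵢ/kT = 0, 3.28440, 3.96330.
Z = Σ e^(−Eᵢ/kT) = e^(−0) + e^(−3.28440) + e^(−3.96330) = 1.00000 + 0.0374631 + 0.0190003 = 1.05646.
F = −kT ln Z = −109 × ln(1.05646) = −109 × 0.0549237 = -5.987 meV.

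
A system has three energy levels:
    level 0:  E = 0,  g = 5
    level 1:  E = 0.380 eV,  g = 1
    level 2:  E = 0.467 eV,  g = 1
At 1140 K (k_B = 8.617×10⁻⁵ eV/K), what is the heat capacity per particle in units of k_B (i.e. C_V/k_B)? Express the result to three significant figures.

k_BT = 8.617×10⁻⁵ × 1140 K = 0.098234 eV.
Eᵢ/kT = 0, 3.8683, 4.7540.
Z = Σ gᵢe^(−Eᵢ/kT) = 5·e^(−0) + 1·e^(−3.8683) + 1·e^(−4.7540) = 5.0000 + 0.020894 + 0.0086172 = 5.0295.
⟨E⟩ = 0.0023788 eV, ⟨E²⟩ = 0.00097354 eV².
C_V/k_B = (⟨E²⟩ − ⟨E⟩²)/(kT)² = (0.00097354 − 0.0000056587)/0.0096499 = 0.100.

0.100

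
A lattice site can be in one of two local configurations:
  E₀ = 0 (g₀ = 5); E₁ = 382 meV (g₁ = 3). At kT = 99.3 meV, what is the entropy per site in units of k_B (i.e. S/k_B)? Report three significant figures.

Eᵢ/kT = 0, 3.8469.
Z = Σ gᵢe^(−Eᵢ/kT) = 5·e^(−0) + 3·e^(−3.8469) = 5.0000 + 0.064037 = 5.0640.
⟨E⟩ = Σ EᵢPᵢ = 4.8306 meV.
S/k_B = ln Z + ⟨E⟩/kT = ln(5.0640) + 4.8306/99.3 = 1.6222 + 0.048647 = 1.67.

1.67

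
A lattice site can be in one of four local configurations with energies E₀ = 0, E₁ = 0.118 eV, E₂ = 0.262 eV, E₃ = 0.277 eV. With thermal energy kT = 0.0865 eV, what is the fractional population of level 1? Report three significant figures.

Eᵢ/kT = 0, 1.3642, 3.0289, 3.2023.
Z = Σ e^(−Eᵢ/kT) = e^(−0) + e^(−1.3642) + e^(−3.0289) + e^(−3.2023) = 1.0000 + 0.25559 + 0.048369 + 0.040669 = 1.3446.
P₁ = e^(−E₁/kT) / Z = 0.25559/1.3446 = 0.190.

0.190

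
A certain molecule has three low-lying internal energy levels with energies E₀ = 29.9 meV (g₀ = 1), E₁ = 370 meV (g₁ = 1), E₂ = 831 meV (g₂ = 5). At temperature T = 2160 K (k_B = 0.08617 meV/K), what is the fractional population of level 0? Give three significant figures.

k_BT = 0.08617 × 2160 K = 186.13 meV.
Eᵢ/kT = 0.16064, 1.9879, 4.4646.
Z = Σ gᵢe^(−Eᵢ/kT) = 1·e^(−0.16064) + 1·e^(−1.9879) + 5·e^(−4.4646) = 0.85160 + 0.13698 + 0.057546 = 1.0461.
P₀ = g₀ e^(−E₀/kT) / Z = 0.85160/1.0461 = 0.814.

0.814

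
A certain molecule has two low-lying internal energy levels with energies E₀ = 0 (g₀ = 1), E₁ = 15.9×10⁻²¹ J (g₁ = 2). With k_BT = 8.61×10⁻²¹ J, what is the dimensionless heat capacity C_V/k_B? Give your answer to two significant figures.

Eᵢ/kT = 0, 1.847.
Z = Σ gᵢe^(−Eᵢ/kT) = 1·e^(−0) + 2·e^(−1.847) = 1.000 + 0.3154 = 1.315.
⟨E⟩ = 3.814, ⟨E²⟩ = 60.64.
C_V/k_B = (⟨E²⟩ − ⟨E⟩²)/(kT)² = (60.64 − 14.55)/74.13 = 0.62.

0.62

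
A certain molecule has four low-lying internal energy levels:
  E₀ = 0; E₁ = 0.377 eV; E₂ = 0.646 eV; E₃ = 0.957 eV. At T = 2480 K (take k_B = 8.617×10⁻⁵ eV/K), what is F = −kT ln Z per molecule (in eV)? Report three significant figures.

k_BT = 8.617×10⁻⁵ × 2480 K = 0.21370 eV.
Eᵢ/kT = 0, 1.7642, 3.0229, 4.4782.
Z = Σ e^(−Eᵢ/kT) = e^(−0) + e^(−1.7642) + e^(−3.0229) + e^(−4.4782) = 1.0000 + 0.17132 + 0.048660 + 0.011354 = 1.2313.
F = −kT ln Z = −0.21370 × ln(1.2313) = −0.21370 × 0.20807 = -0.0445 eV.

-0.0445 eV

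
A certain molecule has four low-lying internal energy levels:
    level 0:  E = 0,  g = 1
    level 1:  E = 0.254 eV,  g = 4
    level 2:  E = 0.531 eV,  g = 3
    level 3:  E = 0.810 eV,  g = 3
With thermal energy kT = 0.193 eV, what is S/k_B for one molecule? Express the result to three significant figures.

1.76

Eᵢ/kT = 0, 1.3161, 2.7513, 4.1969.
Z = Σ gᵢe^(−Eᵢ/kT) = 1·e^(−0) + 4·e^(−1.3161) + 3·e^(−2.7513) + 3·e^(−4.1969) = 1.0000 + 1.0727 + 0.19153 + 0.045126 = 2.3094.
⟨E⟩ = Σ EᵢPᵢ = 0.17785 eV.
S/k_B = ln Z + ⟨E⟩/kT = ln(2.3094) + 0.17785/0.193 = 0.83699 + 0.92150 = 1.76.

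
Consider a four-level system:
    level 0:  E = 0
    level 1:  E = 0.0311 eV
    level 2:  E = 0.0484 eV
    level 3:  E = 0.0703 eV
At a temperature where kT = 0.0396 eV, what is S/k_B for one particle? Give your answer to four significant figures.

1.183

Eᵢ/kT = 0, 0.785354, 1.22222, 1.77525.
Z = Σ e^(−Eᵢ/kT) = e^(−0) + e^(−0.785354) + e^(−1.22222) + e^(−1.77525) = 1.00000 + 0.455958 + 0.294575 + 0.169441 = 1.91997.
⟨E⟩ = Σ EᵢPᵢ = 0.0210157 eV.
S/k_B = ln Z + ⟨E⟩/kT = ln(1.91997) + 0.0210157/0.0396 = 0.652310 + 0.530699 = 1.183.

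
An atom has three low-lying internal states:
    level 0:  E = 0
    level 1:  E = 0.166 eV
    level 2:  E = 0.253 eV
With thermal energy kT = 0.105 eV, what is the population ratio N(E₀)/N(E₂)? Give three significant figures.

11.1

n₀/n₂ = exp[−(E₀−E₂)/kT] = exp(−(-0.253 eV)/(0.105 eV)) = exp(2.4095) = 11.1.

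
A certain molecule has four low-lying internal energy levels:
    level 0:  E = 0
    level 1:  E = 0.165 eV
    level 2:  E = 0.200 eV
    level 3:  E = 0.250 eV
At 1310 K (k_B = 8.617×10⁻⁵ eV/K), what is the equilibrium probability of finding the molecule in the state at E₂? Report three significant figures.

k_BT = 8.617×10⁻⁵ × 1310 K = 0.11288 eV.
Eᵢ/kT = 0, 1.4617, 1.7718, 2.2147.
Z = Σ e^(−Eᵢ/kT) = e^(−0) + e^(−1.4617) + e^(−1.7718) + e^(−2.2147) = 1.0000 + 0.23184 + 0.17003 + 0.10919 = 1.5111.
P₂ = e^(−E₂/kT) / Z = 0.17003/1.5111 = 0.113.

0.113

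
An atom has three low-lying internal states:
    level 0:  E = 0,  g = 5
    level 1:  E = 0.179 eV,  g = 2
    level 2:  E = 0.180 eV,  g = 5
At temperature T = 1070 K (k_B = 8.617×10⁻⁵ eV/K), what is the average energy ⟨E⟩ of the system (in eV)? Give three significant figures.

k_BT = 8.617×10⁻⁵ × 1070 K = 0.092202 eV.
Eᵢ/kT = 0, 1.9414, 1.9522.
Z = Σ gᵢe^(−Eᵢ/kT) = 5·e^(−0) + 2·e^(−1.9414) + 5·e^(−1.9522) = 5.0000 + 0.28701 + 0.70981 = 5.9968.
⟨E⟩ = Σ Eᵢ gᵢe^(−Eᵢ/kT) / Z = (0·5.0000 + 0.179·0.28701 + 0.180·0.70981) / 5.9968 = 0.0299 eV.

0.0299 eV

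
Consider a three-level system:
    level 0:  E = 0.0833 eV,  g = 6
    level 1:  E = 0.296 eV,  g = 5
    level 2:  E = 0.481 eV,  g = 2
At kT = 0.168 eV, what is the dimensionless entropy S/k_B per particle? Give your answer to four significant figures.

2.321

Eᵢ/kT = 0.495833, 1.76190, 2.86310.
Z = Σ gᵢe^(−Eᵢ/kT) = 6·e^(−0.495833) + 5·e^(−1.76190) + 2·e^(−2.86310) = 3.65438 + 0.858591 + 0.114183 = 4.62715.
⟨E⟩ = Σ EᵢPᵢ = 0.132582 eV.
S/k_B = ln Z + ⟨E⟩/kT = ln(4.62715) + 0.132582/0.168 = 1.53194 + 0.789179 = 2.321.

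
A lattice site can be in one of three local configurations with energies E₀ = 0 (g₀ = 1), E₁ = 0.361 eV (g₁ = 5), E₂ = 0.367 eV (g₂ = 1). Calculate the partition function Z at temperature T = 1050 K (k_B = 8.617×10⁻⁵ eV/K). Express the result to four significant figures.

Z = 1.110

k_BT = 8.617×10⁻⁵ × 1050 K = 0.0904785 eV.
Eᵢ/kT = 0, 3.98990, 4.05621.
Z = Σ gᵢe^(−Eᵢ/kT) = 1·e^(−0) + 5·e^(−3.98990) + 1·e^(−4.05621) = 1.00000 + 0.0925078 + 0.0173145 = 1.10982.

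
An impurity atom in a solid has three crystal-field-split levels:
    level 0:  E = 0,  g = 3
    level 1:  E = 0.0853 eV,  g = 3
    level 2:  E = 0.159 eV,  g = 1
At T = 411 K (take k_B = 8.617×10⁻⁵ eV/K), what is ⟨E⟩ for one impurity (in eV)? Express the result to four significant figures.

0.007559 eV

k_BT = 8.617×10⁻⁵ × 411 K = 0.0354159 eV.
Eᵢ/kT = 0, 2.40852, 4.48951.
Z = Σ gᵢe^(−Eᵢ/kT) = 3·e^(−0) + 3·e^(−2.40852) + 1·e^(−4.48951) = 3.00000 + 0.269845 + 0.0112261 = 3.28107.
⟨E⟩ = Σ Eᵢ gᵢe^(−Eᵢ/kT) / Z = (0·3.00000 + 0.0853·0.269845 + 0.159·0.0112261) / 3.28107 = 0.007559 eV.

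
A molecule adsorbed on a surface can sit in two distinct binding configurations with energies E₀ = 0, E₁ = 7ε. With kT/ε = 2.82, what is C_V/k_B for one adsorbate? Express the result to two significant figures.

Eᵢ/kT = 0, 2.482.
Z = Σ e^(−Eᵢ/kT) = e^(−0) + e^(−2.482) = 1.000 + 0.08358 = 1.084.
⟨E⟩ = 0.5397 ε, ⟨E²⟩ = 3.778 ε².
C_V/k_B = (⟨E²⟩ − ⟨E⟩²)/(kT)² = (3.778 − 0.2913)/7.952 = 0.44.

0.44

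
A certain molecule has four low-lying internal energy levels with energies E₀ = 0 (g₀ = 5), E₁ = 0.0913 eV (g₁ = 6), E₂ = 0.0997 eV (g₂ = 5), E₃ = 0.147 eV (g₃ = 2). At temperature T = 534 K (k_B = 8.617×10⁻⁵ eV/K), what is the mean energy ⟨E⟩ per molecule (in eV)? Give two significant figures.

0.022 eV

k_BT = 8.617×10⁻⁵ × 534 K = 0.04601 eV.
Eᵢ/kT = 0, 1.984, 2.167, 3.195.
Z = Σ gᵢe^(−Eᵢ/kT) = 5·e^(−0) + 6·e^(−1.984) + 5·e^(−2.167) + 2·e^(−3.195) = 5.000 + 0.8251 + 0.5726 + 0.08193 = 6.480.
⟨E⟩ = Σ Eᵢ gᵢe^(−Eᵢ/kT) / Z = (0·5.000 + 0.0913·0.8251 + 0.0997·0.5726 + 0.147·0.08193) / 6.480 = 0.022 eV.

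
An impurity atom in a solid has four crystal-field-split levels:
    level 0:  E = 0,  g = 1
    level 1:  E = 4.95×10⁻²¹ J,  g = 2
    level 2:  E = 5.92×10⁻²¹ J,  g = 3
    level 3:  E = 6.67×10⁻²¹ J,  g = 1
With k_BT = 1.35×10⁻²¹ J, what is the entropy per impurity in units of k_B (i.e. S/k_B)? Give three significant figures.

Eᵢ/kT = 0, 3.6667, 4.3852, 4.9407.
Z = Σ gᵢe^(−Eᵢ/kT) = 1·e^(−0) + 2·e^(−3.6667) + 3·e^(−4.3852) + 1·e^(−4.9407) = 1.0000 + 0.051121 + 0.037381 + 0.0071496 = 1.0957.
⟨E⟩ = Σ EᵢPᵢ = 0.47644 ×10⁻²¹ J.
S/k_B = ln Z + ⟨E⟩/kT = ln(1.0957) + 0.47644/1.35 = 0.091393 + 0.35292 = 0.444.

0.444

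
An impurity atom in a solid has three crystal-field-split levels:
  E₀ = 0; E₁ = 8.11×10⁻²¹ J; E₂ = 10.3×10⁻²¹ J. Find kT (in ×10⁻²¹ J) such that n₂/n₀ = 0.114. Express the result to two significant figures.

4.7 ×10⁻²¹ J

n₂/n₀ = exp[−(E₂−E₀)/kT] = 0.114.
⇒ (E₂−E₀)/kT = ln(1/0.114) = ln(8.772) = 2.172.
kT = 10.3 ×10⁻²¹ J / 2.172 = 4.7 ×10⁻²¹ J.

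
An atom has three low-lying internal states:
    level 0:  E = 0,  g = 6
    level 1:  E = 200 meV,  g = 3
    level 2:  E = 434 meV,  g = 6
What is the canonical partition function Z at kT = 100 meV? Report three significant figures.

Eᵢ/kT = 0, 2.0000, 4.3400.
Z = Σ gᵢe^(−Eᵢ/kT) = 6·e^(−0) + 3·e^(−2.0000) + 6·e^(−4.3400) = 6.0000 + 0.40601 + 0.078219 = 6.4842.

Z = 6.48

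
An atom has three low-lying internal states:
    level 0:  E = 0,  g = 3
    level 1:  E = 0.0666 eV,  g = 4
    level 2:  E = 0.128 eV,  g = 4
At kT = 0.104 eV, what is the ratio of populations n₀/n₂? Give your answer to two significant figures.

n₀/n₂ = (g₀/g₂) exp[−(E₀−E₂)/kT] = (3/4) × exp(−(-0.128 eV)/(0.104 eV)) = (3/4) × exp(1.231) = 2.6.

2.6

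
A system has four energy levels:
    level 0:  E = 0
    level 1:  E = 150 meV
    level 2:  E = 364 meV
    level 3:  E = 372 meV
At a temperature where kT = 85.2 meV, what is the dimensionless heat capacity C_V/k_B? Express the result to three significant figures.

0.738

Eᵢ/kT = 0, 1.7606, 4.2723, 4.3662.
Z = Σ e^(−Eᵢ/kT) = e^(−0) + e^(−1.7606) + e^(−4.2723) + e^(−4.3662) = 1.0000 + 0.17194 + 0.013950 + 0.012699 = 1.1986.
⟨E⟩ = 29.695 meV, ⟨E²⟩ = 6235.9 meV².
C_V/k_B = (⟨E²⟩ − ⟨E⟩²)/(kT)² = (6235.9 − 881.79)/7259.0 = 0.738.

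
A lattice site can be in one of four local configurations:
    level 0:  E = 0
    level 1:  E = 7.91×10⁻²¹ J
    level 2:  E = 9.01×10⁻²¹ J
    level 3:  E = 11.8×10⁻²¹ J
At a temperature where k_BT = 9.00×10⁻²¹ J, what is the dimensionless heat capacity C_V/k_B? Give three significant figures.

Eᵢ/kT = 0, 0.87889, 1.0011, 1.3111.
Z = Σ e^(−Eᵢ/kT) = e^(−0) + e^(−0.87889) + e^(−1.0011) + e^(−1.3111) = 1.0000 + 0.41524 + 0.36747 + 0.26952 = 2.0522.
⟨E⟩ = 4.7636, ⟨E²⟩ = 45.483.
C_V/k_B = (⟨E²⟩ − ⟨E⟩²)/(kT)² = (45.483 − 22.692)/81.000 = 0.281.

0.281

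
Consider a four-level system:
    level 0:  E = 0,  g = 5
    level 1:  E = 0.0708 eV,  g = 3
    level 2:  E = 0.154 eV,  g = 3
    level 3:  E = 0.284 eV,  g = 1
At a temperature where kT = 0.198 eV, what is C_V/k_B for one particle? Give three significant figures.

0.121

Eᵢ/kT = 0, 0.35758, 0.77778, 1.4343.
Z = Σ gᵢe^(−Eᵢ/kT) = 5·e^(−0) + 3·e^(−0.35758) + 3·e^(−0.77778) + 1·e^(−1.4343) = 5.0000 + 2.0981 + 1.3783 + 0.23828 = 8.7147.
⟨E⟩ = 0.049167 eV, ⟨E²⟩ = 0.0071630 eV².
C_V/k_B = (⟨E²⟩ − ⟨E⟩²)/(kT)² = (0.0071630 − 0.0024174)/0.039204 = 0.121.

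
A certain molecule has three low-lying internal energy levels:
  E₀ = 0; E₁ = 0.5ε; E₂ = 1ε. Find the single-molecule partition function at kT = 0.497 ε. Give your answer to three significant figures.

Z = 1.50

Eᵢ/kT = 0, 1.0060, 2.0121.
Z = Σ e^(−Eᵢ/kT) = e^(−0) + e^(−1.0060) + e^(−2.0121) = 1.0000 + 0.36568 + 0.13371 = 1.4994.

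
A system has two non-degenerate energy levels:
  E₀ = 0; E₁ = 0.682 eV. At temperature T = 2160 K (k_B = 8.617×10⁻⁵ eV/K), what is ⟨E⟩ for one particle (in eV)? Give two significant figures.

k_BT = 8.617×10⁻⁵ × 2160 K = 0.1861 eV.
Eᵢ/kT = 0, 3.665.
Z = Σ e^(−Eᵢ/kT) = e^(−0) + e^(−3.665) = 1.000 + 0.02560 = 1.026.
⟨E⟩ = Σ Eᵢ e^(−Eᵢ/kT) / Z = (0·1.000 + 0.682·0.02560) / 1.026 = 0.017 eV.

0.017 eV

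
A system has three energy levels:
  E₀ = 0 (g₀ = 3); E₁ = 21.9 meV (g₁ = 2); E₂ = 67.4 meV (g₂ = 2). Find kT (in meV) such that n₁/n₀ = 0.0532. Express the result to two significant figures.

8.7 meV

n₁/n₀ = (g₁/g₀) exp[−(E₁−E₀)/kT] = 0.0532.
⇒ (E₁−E₀)/kT = ln((2/3)/0.0532) = ln(12.53) = 2.528.
kT = 21.9 meV / 2.528 = 8.7 meV.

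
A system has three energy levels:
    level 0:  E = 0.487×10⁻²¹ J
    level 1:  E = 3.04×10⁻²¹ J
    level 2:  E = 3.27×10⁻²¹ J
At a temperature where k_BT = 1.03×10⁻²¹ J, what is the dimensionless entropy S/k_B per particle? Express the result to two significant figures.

Eᵢ/kT = 0.4728, 2.951, 3.175.
Z = Σ e^(−Eᵢ/kT) = e^(−0.4728) + e^(−2.951) + e^(−3.175) = 0.6233 + 0.05229 + 0.04179 = 0.7174.
⟨E⟩ = Σ EᵢPᵢ = 0.8352 ×10⁻²¹ J.
S/k_B = ln Z + ⟨E⟩/kT = ln(0.7174) + 0.8352/1.03 = -0.3321 + 0.8109 = 0.48.

0.48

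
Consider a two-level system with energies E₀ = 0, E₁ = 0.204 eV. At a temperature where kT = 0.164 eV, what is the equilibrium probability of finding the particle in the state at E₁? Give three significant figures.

0.224

Eᵢ/kT = 0, 1.2439.
Z = Σ e^(−Eᵢ/kT) = e^(−0) + e^(−1.2439) = 1.0000 + 0.28826 = 1.2883.
P₁ = e^(−E₁/kT) / Z = 0.28826/1.2883 = 0.224.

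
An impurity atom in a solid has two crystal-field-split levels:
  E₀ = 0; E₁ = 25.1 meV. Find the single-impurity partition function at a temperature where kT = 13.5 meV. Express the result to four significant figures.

Eᵢ/kT = 0, 1.85926.
Z = Σ e^(−Eᵢ/kT) = e^(−0) + e^(−1.85926) = 1.00000 + 0.155788 = 1.15579.

Z = 1.156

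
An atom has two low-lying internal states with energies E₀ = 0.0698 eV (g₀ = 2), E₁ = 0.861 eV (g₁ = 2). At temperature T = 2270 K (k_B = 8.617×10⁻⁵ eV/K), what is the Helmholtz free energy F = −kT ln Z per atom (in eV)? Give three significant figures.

-0.0692 eV

k_BT = 8.617×10⁻⁵ × 2270 K = 0.19561 eV.
Eᵢ/kT = 0.35683, 4.4016.
Z = Σ gᵢe^(−Eᵢ/kT) = 2·e^(−0.35683) + 2·e^(−4.4016) = 1.3998 + 0.024515 = 1.4243.
F = −kT ln Z = −0.19561 × ln(1.4243) = −0.19561 × 0.35368 = -0.0692 eV.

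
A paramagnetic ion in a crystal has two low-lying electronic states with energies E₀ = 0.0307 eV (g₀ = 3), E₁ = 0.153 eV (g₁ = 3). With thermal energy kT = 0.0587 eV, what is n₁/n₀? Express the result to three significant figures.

n₁/n₀ = (g₁/g₀) exp[−(E₁−E₀)/kT] = (3/3) × exp(−(0.1223 eV)/(0.0587 eV)) = (3/3) × exp(-2.0835) = 0.124.

0.124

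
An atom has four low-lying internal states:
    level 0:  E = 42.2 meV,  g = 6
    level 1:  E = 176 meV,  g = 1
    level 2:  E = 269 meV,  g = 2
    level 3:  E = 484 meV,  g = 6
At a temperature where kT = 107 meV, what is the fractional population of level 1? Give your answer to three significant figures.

Eᵢ/kT = 0.39439, 1.6449, 2.5140, 4.5234.
Z = Σ gᵢe^(−Eᵢ/kT) = 6·e^(−0.39439) + 1·e^(−1.6449) + 2·e^(−2.5140) + 6·e^(−4.5234) = 4.0445 + 0.19303 + 0.16189 + 0.065112 = 4.4645.
P₁ = g₁ e^(−E₁/kT) / Z = 0.19303/4.4645 = 0.0432.

0.0432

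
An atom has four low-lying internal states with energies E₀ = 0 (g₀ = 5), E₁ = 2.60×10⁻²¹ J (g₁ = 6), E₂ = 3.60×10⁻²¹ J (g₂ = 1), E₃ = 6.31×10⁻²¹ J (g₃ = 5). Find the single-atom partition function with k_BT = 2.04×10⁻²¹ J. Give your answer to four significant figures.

Eᵢ/kT = 0, 1.27451, 1.76471, 3.09314.
Z = Σ gᵢe^(−Eᵢ/kT) = 5·e^(−0) + 6·e^(−1.27451) + 1·e^(−1.76471) + 5·e^(−3.09314) = 5.00000 + 1.67741 + 0.171236 + 0.226797 = 7.07544.

Z = 7.075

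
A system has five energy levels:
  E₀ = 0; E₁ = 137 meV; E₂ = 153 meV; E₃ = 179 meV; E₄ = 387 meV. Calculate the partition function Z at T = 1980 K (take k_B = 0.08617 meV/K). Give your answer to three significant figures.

Z = 2.31

k_BT = 0.08617 × 1980 K = 170.62 meV.
Eᵢ/kT = 0, 0.80295, 0.89673, 1.0491, 2.2682.
Z = Σ e^(−Eᵢ/kT) = e^(−0) + e^(−0.80295) + e^(−0.89673) + e^(−1.0491) + e^(−2.2682) = 1.0000 + 0.44801 + 0.40790 + 0.35025 + 0.10350 = 2.3097.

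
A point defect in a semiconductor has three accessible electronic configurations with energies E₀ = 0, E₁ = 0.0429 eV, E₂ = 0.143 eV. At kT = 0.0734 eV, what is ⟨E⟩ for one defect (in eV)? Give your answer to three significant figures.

0.0261 eV

Eᵢ/kT = 0, 0.58447, 1.9482.
Z = Σ e^(−Eᵢ/kT) = e^(−0) + e^(−0.58447) + e^(−1.9482) = 1.0000 + 0.55740 + 0.14253 = 1.6999.
⟨E⟩ = Σ Eᵢ e^(−Eᵢ/kT) / Z = (0·1.0000 + 0.0429·0.55740 + 0.143·0.14253) / 1.6999 = 0.0261 eV.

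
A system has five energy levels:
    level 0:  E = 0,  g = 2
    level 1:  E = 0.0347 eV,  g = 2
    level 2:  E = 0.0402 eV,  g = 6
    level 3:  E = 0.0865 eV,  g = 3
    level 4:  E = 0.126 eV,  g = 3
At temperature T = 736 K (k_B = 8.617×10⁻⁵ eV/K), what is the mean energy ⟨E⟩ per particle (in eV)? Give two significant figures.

k_BT = 8.617×10⁻⁵ × 736 K = 0.06342 eV.
Eᵢ/kT = 0, 0.5471, 0.6339, 1.364, 1.987.
Z = Σ gᵢe^(−Eᵢ/kT) = 2·e^(−0) + 2·e^(−0.5471) + 6·e^(−0.6339) + 3·e^(−1.364) + 3·e^(−1.987) = 2.000 + 1.157 + 3.183 + 0.7669 + 0.4113 = 7.518.
⟨E⟩ = Σ Eᵢ gᵢe^(−Eᵢ/kT) / Z = (0·2.000 + 0.0347·1.157 + 0.0402·3.183 + 0.0865·0.7669 + 0.126·0.4113) / 7.518 = 0.038 eV.

0.038 eV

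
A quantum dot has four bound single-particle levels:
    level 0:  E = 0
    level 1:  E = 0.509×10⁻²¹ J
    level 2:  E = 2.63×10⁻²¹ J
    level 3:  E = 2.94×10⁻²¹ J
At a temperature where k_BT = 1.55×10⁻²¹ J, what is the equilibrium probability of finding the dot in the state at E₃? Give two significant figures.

Eᵢ/kT = 0, 0.3284, 1.697, 1.897.
Z = Σ e^(−Eᵢ/kT) = e^(−0) + e^(−0.3284) + e^(−1.697) + e^(−1.897) = 1.000 + 0.7201 + 0.1832 + 0.1500 = 2.053.
P₃ = e^(−E₃/kT) / Z = 0.1500/2.053 = 0.073.

0.073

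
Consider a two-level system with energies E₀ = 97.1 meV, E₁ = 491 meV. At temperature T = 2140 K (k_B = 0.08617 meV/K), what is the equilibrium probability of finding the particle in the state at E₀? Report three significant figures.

0.894

k_BT = 0.08617 × 2140 K = 184.40 meV.
Eᵢ/kT = 0.52657, 2.6627.
Z = Σ e^(−Eᵢ/kT) = e^(−0.52657) + e^(−2.6627) = 0.59063 + 0.069760 = 0.66039.
P₀ = e^(−E₀/kT) / Z = 0.59063/0.66039 = 0.894.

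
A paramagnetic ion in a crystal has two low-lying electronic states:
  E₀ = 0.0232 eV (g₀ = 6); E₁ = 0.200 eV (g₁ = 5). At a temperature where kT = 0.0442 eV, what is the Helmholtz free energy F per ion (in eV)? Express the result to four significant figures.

-0.05667 eV

Eᵢ/kT = 0.524887, 4.52489.
Z = Σ gᵢe^(−Eᵢ/kT) = 6·e^(−0.524887) + 5·e^(−4.52489) = 3.54973 + 0.0541795 = 3.60391.
F = −kT ln Z = −0.0442 × ln(3.60391) = −0.0442 × 1.28202 = -0.05667 eV.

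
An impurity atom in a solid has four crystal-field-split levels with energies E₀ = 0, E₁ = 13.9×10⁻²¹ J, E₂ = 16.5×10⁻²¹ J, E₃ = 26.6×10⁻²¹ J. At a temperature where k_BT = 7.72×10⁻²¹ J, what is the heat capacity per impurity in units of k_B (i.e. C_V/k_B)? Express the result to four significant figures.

Eᵢ/kT = 0, 1.80052, 2.13731, 3.44560.
Z = Σ e^(−Eᵢ/kT) = e^(−0) + e^(−1.80052) + e^(−2.13731) + e^(−3.44560) = 1.00000 + 0.165213 + 0.117972 + 0.0318856 = 1.31507.
⟨E⟩ = 3.87140, ⟨E²⟩ = 65.8517.
C_V/k_B = (⟨E²⟩ − ⟨E⟩²)/(kT)² = (65.8517 − 14.9877)/59.5984 = 0.8534.

0.8534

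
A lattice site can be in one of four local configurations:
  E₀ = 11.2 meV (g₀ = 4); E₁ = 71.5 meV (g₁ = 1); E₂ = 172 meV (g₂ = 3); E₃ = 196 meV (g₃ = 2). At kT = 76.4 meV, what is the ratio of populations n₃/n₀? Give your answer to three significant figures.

n₃/n₀ = (g₃/g₀) exp[−(E₃−E₀)/kT] = (2/4) × exp(−(184.8 meV)/(76.4 meV)) = (2/4) × exp(-2.4188) = 0.0445.

0.0445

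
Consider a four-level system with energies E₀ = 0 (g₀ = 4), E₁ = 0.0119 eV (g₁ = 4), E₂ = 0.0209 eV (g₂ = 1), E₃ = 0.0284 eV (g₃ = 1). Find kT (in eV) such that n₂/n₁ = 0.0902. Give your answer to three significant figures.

n₂/n₁ = (g₂/g₁) exp[−(E₂−E₁)/kT] = 0.0902.
⇒ (E₂−E₁)/kT = ln((1/4)/0.0902) = ln(2.7716) = 1.0194.
kT = 0.0090 eV / 1.0194 = 0.00883 eV.

0.00883 eV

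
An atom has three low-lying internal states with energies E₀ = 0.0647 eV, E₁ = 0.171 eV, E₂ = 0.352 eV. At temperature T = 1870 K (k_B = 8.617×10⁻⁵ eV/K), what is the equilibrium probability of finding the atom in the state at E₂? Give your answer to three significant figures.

k_BT = 8.617×10⁻⁵ × 1870 K = 0.16114 eV.
Eᵢ/kT = 0.40151, 1.0612, 2.1844.
Z = Σ e^(−Eᵢ/kT) = e^(−0.40151) + e^(−1.0612) + e^(−2.1844) = 0.66931 + 0.34604 + 0.11255 = 1.1279.
P₂ = e^(−E₂/kT) / Z = 0.11255/1.1279 = 0.0998.

0.0998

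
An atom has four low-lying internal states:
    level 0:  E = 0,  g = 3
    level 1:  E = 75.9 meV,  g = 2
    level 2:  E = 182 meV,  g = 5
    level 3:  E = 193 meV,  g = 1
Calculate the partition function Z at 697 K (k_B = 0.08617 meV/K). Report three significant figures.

Z = 3.85

k_BT = 0.08617 × 697 K = 60.060 meV.
Eᵢ/kT = 0, 1.2637, 3.0303, 3.2135.
Z = Σ gᵢe^(−Eᵢ/kT) = 3·e^(−0) + 2·e^(−1.2637) + 5·e^(−3.0303) + 1·e^(−3.2135) = 3.0000 + 0.56521 + 0.24151 + 0.040216 = 3.8469.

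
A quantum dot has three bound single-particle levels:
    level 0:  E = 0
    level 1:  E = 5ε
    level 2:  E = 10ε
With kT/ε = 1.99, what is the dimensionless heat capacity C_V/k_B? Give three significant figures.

0.576

Eᵢ/kT = 0, 2.5126, 5.0251.
Z = Σ e^(−Eᵢ/kT) = e^(−0) + e^(−2.5126) + e^(−5.0251) = 1.0000 + 0.081057 + 0.0065709 = 1.0876.
⟨E⟩ = 0.43306 ε, ⟨E²⟩ = 2.4674 ε².
C_V/k_B = (⟨E²⟩ − ⟨E⟩²)/(kT)² = (2.4674 − 0.18754)/3.9601 = 0.576.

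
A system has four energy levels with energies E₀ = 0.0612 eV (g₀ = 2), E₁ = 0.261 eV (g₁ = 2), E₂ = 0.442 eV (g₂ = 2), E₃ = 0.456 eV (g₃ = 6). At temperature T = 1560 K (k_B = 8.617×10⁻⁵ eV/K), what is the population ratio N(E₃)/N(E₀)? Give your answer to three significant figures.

k_BT = 8.617×10⁻⁵ × 1560 K = 0.13443 eV.
n₃/n₀ = (g₃/g₀) exp[−(E₃−E₀)/kT] = (6/2) × exp(−(0.3948 eV)/(0.13443 eV)) = (6/2) × exp(-2.9368) = 0.159.

0.159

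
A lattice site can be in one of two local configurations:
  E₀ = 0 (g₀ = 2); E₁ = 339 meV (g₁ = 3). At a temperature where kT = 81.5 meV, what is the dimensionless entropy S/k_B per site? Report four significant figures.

Eᵢ/kT = 0, 4.15951.
Z = Σ gᵢe^(−Eᵢ/kT) = 2·e^(−0) + 3·e^(−4.15951) = 2.00000 + 0.0468456 = 2.04685.
⟨E⟩ = Σ EᵢPᵢ = 7.75858 meV.
S/k_B = ln Z + ⟨E⟩/kT = ln(2.04685) + 7.75858/81.5 = 0.716302 + 0.0951973 = 0.8115.

0.8115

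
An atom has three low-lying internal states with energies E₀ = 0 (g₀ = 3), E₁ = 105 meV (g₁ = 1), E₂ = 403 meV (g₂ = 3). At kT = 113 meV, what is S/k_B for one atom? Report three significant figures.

Eᵢ/kT = 0, 0.92920, 3.5664.
Z = Σ gᵢe^(−Eᵢ/kT) = 3·e^(−0) + 1·e^(−0.92920) + 3·e^(−3.5664) = 3.0000 + 0.39487 + 0.084772 = 3.4796.
⟨E⟩ = Σ EᵢPᵢ = 21.734 meV.
S/k_B = ln Z + ⟨E⟩/kT = ln(3.4796) + 21.734/113 = 1.2469 + 0.19234 = 1.44.

1.44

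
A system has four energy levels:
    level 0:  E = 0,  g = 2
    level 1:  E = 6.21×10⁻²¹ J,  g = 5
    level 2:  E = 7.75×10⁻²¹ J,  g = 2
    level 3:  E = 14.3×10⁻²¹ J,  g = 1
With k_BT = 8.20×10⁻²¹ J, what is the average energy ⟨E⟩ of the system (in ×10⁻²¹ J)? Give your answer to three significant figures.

4.36 ×10⁻²¹ J

Eᵢ/kT = 0, 0.75732, 0.94512, 1.7439.
Z = Σ gᵢe^(−Eᵢ/kT) = 2·e^(−0) + 5·e^(−0.75732) + 2·e^(−0.94512) + 1·e^(−1.7439) = 2.0000 + 2.3446 + 0.77727 + 0.17484 = 5.2967.
⟨E⟩ = Σ Eᵢ gᵢe^(−Eᵢ/kT) / Z = (0·2.0000 + 6.21·2.3446 + 7.75·0.77727 + 14.3·0.17484) / 5.2967 = 4.36 ×10⁻²¹ J.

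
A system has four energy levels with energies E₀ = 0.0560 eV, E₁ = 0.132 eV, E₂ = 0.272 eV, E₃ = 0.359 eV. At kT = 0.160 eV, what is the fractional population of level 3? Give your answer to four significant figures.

0.07408

Eᵢ/kT = 0.350000, 0.825000, 1.70000, 2.24375.
Z = Σ e^(−Eᵢ/kT) = e^(−0.350000) + e^(−0.825000) + e^(−1.70000) + e^(−2.24375) = 0.704688 + 0.438235 + 0.182684 + 0.106060 = 1.43167.
P₃ = e^(−E₃/kT) / Z = 0.106060/1.43167 = 0.07408.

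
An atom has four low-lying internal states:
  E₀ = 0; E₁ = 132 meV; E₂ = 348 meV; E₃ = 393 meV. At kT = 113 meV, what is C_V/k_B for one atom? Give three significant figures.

0.694

Eᵢ/kT = 0, 1.1681, 3.0796, 3.4779.
Z = Σ e^(−Eᵢ/kT) = e^(−0) + e^(−1.1681) + e^(−3.0796) + e^(−3.4779) = 1.0000 + 0.31096 + 0.045978 + 0.030872 = 1.3878.
⟨E⟩ = 49.849 meV, ⟨E²⟩ = 11352 meV².
C_V/k_B = (⟨E²⟩ − ⟨E⟩²)/(kT)² = (11352 − 2484.9)/12769 = 0.694.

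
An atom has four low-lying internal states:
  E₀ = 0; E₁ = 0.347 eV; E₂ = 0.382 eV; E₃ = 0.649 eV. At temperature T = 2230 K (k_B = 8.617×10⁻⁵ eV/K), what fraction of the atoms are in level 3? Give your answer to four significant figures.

k_BT = 8.617×10⁻⁵ × 2230 K = 0.192159 eV.
Eᵢ/kT = 0, 1.80580, 1.98794, 3.37741.
Z = Σ e^(−Eᵢ/kT) = e^(−0) + e^(−1.80580) + e^(−1.98794) + e^(−3.37741) = 1.00000 + 0.164343 + 0.136977 + 0.0341358 = 1.33546.
P₃ = e^(−E₃/kT) / Z = 0.0341358/1.33546 = 0.02556.

0.02556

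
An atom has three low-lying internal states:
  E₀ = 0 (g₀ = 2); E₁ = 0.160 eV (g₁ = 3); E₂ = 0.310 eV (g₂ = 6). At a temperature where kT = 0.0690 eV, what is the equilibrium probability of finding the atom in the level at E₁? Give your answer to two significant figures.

0.12

Eᵢ/kT = 0, 2.319, 4.493.
Z = Σ gᵢe^(−Eᵢ/kT) = 2·e^(−0) + 3·e^(−2.319) + 6·e^(−4.493) = 2.000 + 0.2951 + 0.06712 = 2.362.
P₁ = g₁ e^(−E₁/kT) / Z = 0.2951/2.362 = 0.12.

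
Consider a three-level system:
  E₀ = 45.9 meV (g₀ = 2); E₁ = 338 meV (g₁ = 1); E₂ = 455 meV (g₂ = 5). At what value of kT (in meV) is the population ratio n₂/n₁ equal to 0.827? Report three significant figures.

65.0 meV

n₂/n₁ = (g₂/g₁) exp[−(E₂−E₁)/kT] = 0.827.
⇒ (E₂−E₁)/kT = ln((5/1)/0.827) = ln(6.0459) = 1.7994.
kT = 117 meV / 1.7994 = 65.0 meV.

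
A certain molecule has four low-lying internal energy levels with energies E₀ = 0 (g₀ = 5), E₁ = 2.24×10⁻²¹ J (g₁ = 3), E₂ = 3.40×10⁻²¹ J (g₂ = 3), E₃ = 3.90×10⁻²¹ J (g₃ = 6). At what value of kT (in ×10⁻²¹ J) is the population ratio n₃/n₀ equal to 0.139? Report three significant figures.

1.81 ×10⁻²¹ J

n₃/n₀ = (g₃/g₀) exp[−(E₃−E₀)/kT] = 0.139.
⇒ (E₃−E₀)/kT = ln((6/5)/0.139) = ln(8.6331) = 2.1556.
kT = 3.90 ×10⁻²¹ J / 2.1556 = 1.81 ×10⁻²¹ J.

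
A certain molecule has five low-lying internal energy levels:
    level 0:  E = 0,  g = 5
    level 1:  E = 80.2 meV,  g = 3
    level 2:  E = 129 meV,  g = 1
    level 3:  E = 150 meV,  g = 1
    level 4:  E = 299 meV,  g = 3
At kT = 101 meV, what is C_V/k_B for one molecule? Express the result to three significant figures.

0.351

Eᵢ/kT = 0, 0.79406, 1.2772, 1.4851, 2.9604.
Z = Σ gᵢe^(−Eᵢ/kT) = 5·e^(−0) + 3·e^(−0.79406) + 1·e^(−1.2772) + 1·e^(−1.4851) + 3·e^(−2.9604) = 5.0000 + 1.3560 + 0.27882 + 0.22648 + 0.15539 = 7.0167.
⟨E⟩ = 32.088 meV, ⟨E²⟩ = 4610.4 meV².
C_V/k_B = (⟨E²⟩ − ⟨E⟩²)/(kT)² = (4610.4 − 1029.6)/10201 = 0.351.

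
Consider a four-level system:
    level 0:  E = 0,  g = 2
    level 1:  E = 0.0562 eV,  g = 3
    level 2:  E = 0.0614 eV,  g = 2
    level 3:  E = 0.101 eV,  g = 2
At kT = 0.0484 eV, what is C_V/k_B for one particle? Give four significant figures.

0.4838

Eᵢ/kT = 0, 1.16116, 1.26860, 2.08678.
Z = Σ gᵢe^(−Eᵢ/kT) = 2·e^(−0) + 3·e^(−1.16116) + 2·e^(−1.26860) + 2·e^(−2.08678) = 2.00000 + 0.939368 + 0.562450 + 0.248172 = 3.74999.
⟨E⟩ = 0.0299714 eV, ⟨E²⟩ = 0.00203173 eV².
C_V/k_B = (⟨E²⟩ − ⟨E⟩²)/(kT)² = (0.00203173 − 0.000898285)/0.00234256 = 0.4838.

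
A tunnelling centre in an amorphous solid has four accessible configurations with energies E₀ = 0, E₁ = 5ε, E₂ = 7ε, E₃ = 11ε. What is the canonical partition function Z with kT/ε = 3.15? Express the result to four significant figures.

Z = 1.343

Eᵢ/kT = 0, 1.58730, 2.22222, 3.49206.
Z = Σ e^(−Eᵢ/kT) = e^(−0) + e^(−1.58730) + e^(−2.22222) + e^(−3.49206) = 1.00000 + 0.204477 + 0.108368 + 0.0304381 = 1.34328.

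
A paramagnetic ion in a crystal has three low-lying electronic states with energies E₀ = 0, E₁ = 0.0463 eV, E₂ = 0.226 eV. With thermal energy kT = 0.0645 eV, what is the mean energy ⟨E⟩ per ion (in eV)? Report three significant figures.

Eᵢ/kT = 0, 0.71783, 3.5039.
Z = Σ e^(−Eᵢ/kT) = e^(−0) + e^(−0.71783) + e^(−3.5039) = 1.0000 + 0.48781 + 0.030080 = 1.5179.
⟨E⟩ = Σ Eᵢ e^(−Eᵢ/kT) / Z = (0·1.0000 + 0.0463·0.48781 + 0.226·0.030080) / 1.5179 = 0.0194 eV.

0.0194 eV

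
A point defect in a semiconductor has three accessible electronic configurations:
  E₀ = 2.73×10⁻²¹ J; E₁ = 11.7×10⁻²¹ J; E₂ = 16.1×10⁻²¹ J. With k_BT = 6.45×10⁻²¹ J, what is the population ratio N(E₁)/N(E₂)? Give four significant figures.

n₁/n₂ = exp[−(E₁−E₂)/kT] = exp(−(-4.4 ×10⁻²¹ J)/(6.45 ×10⁻²¹ J)) = exp(0.682171) = 1.978.

1.978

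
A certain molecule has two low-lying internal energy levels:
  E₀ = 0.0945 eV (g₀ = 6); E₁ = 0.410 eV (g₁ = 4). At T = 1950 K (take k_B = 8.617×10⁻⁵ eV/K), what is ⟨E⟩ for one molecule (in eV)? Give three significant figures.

k_BT = 8.617×10⁻⁵ × 1950 K = 0.16803 eV.
Eᵢ/kT = 0.56240, 2.4400.
Z = Σ gᵢe^(−Eᵢ/kT) = 6·e^(−0.56240) + 4·e^(−2.4400) = 3.4190 + 0.34864 = 3.7676.
⟨E⟩ = Σ Eᵢ gᵢe^(−Eᵢ/kT) / Z = (0.0945·3.4190 + 0.410·0.34864) / 3.7676 = 0.124 eV.

0.124 eV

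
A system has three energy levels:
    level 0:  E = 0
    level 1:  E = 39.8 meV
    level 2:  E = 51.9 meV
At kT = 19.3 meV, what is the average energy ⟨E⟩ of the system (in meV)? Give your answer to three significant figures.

Eᵢ/kT = 0, 2.0622, 2.6891.
Z = Σ e^(−Eᵢ/kT) = e^(−0) + e^(−2.0622) + e^(−2.6891) = 1.0000 + 0.12717 + 0.067942 = 1.1951.
⟨E⟩ = Σ Eᵢ e^(−Eᵢ/kT) / Z = (0·1.0000 + 39.8·0.12717 + 51.9·0.067942) / 1.1951 = 7.19 meV.

7.19 meV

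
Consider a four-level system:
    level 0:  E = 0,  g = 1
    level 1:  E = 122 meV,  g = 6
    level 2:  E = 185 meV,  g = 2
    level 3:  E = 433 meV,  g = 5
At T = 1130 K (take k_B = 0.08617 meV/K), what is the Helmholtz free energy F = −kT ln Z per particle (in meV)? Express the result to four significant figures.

-109.3 meV

k_BT = 0.08617 × 1130 K = 97.3721 meV.
Eᵢ/kT = 0, 1.25293, 1.89993, 4.44686.
Z = Σ gᵢe^(−Eᵢ/kT) = 1·e^(−0) + 6·e^(−1.25293) + 2·e^(−1.89993) + 5·e^(−4.44686) = 1.00000 + 1.71400 + 0.299158 + 0.0585765 = 3.07173.
F = −kT ln Z = −97.3721 × ln(3.07173) = −97.3721 × 1.12224 = -109.3 meV.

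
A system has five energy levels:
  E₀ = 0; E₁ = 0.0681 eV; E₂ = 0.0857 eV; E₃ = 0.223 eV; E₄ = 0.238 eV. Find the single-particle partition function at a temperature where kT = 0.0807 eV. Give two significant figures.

Eᵢ/kT = 0, 0.8439, 1.062, 2.763, 2.949.
Z = Σ e^(−Eᵢ/kT) = e^(−0) + e^(−0.8439) + e^(−1.062) + e^(−2.763) + e^(−2.949) = 1.000 + 0.4300 + 0.3458 + 0.06310 + 0.05239 = 1.891.

Z = 1.9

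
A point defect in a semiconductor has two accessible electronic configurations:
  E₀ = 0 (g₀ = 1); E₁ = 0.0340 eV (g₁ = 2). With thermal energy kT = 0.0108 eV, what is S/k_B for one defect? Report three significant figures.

Eᵢ/kT = 0, 3.1481.
Z = Σ gᵢe^(−Eᵢ/kT) = 1·e^(−0) + 2·e^(−3.1481) = 1.0000 + 0.085867 = 1.0859.
⟨E⟩ = Σ EᵢPᵢ = 0.0026885 eV.
S/k_B = ln Z + ⟨E⟩/kT = ln(1.0859) + 0.0026885/0.0108 = 0.082409 + 0.24894 = 0.331.

0.331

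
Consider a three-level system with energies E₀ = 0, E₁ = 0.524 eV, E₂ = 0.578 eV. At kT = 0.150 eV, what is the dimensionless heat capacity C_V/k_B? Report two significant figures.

Eᵢ/kT = 0, 3.493, 3.853.
Z = Σ e^(−Eᵢ/kT) = e^(−0) + e^(−3.493) + e^(−3.853) = 1.000 + 0.03041 + 0.02122 = 1.052.
⟨E⟩ = 0.02681 eV, ⟨E²⟩ = 0.01468 eV².
C_V/k_B = (⟨E²⟩ − ⟨E⟩²)/(kT)² = (0.01468 − 0.0007188)/0.02250 = 0.62.

0.62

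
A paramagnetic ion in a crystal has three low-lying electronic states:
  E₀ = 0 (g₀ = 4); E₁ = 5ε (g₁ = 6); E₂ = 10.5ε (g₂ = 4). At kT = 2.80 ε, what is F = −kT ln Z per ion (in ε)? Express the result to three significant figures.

Eᵢ/kT = 0, 1.7857, 3.7500.
Z = Σ gᵢe^(−Eᵢ/kT) = 4·e^(−0) + 6·e^(−1.7857) + 4·e^(−3.7500) = 4.0000 + 1.0061 + 0.094071 = 5.1002.
F = −kT ln Z = −2.80 × ln(5.1002) = −2.80 × 1.6293 = -4.56 ε.

-4.56 ε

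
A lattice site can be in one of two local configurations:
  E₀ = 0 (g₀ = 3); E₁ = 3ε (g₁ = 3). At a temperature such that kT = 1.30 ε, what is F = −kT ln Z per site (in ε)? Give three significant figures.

-1.55 ε

Eᵢ/kT = 0, 2.3077.
Z = Σ gᵢe^(−Eᵢ/kT) = 3·e^(−0) + 3·e^(−2.3077) = 3.0000 + 0.29847 = 3.2985.
F = −kT ln Z = −1.30 × ln(3.2985) = −1.30 × 1.1935 = -1.55 ε.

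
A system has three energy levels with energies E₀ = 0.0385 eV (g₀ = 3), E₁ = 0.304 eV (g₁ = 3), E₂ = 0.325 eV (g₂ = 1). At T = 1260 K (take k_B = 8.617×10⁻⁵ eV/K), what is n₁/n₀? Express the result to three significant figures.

0.0867

k_BT = 8.617×10⁻⁵ × 1260 K = 0.10857 eV.
n₁/n₀ = (g₁/g₀) exp[−(E₁−E₀)/kT] = (3/3) × exp(−(0.2655 eV)/(0.10857 eV)) = (3/3) × exp(-2.4454) = 0.0867.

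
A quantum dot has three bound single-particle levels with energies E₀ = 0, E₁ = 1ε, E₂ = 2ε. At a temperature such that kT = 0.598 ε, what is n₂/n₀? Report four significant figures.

n₂/n₀ = exp[−(E₂−E₀)/kT] = exp(−(2ε)/(0.598ε)) = exp(-3.34448) = 0.03528.

0.03528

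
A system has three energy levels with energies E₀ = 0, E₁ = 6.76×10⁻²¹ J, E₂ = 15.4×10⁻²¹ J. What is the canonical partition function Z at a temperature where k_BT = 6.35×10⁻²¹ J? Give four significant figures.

Eᵢ/kT = 0, 1.06457, 2.42520.
Z = Σ e^(−Eᵢ/kT) = e^(−0) + e^(−1.06457) + e^(−2.42520) = 1.00000 + 0.344876 + 0.0884604 = 1.43334.

Z = 1.433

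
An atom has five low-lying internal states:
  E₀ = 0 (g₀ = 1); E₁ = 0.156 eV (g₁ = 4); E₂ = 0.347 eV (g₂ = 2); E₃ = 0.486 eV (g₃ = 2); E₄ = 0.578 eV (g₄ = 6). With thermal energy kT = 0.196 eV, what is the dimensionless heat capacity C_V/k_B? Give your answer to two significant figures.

Eᵢ/kT = 0, 0.7959, 1.770, 2.480, 2.949.
Z = Σ gᵢe^(−Eᵢ/kT) = 1·e^(−0) + 4·e^(−0.7959) + 2·e^(−1.770) + 2·e^(−2.480) + 6·e^(−2.949) = 1.000 + 1.805 + 0.3407 + 0.1675 + 0.3144 = 3.628.
⟨E⟩ = 0.1827 eV, ⟨E²⟩ = 0.06327 eV².
C_V/k_B = (⟨E²⟩ − ⟨E⟩²)/(kT)² = (0.06327 − 0.03338)/0.03842 = 0.78.

0.78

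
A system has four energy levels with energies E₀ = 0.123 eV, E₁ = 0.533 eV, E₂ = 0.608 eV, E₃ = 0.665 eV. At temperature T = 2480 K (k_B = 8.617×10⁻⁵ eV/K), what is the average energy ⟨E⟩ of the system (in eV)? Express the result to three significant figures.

0.238 eV

k_BT = 8.617×10⁻⁵ × 2480 K = 0.21370 eV.
Eᵢ/kT = 0.57557, 2.4942, 2.8451, 3.1118.
Z = Σ e^(−Eᵢ/kT) = e^(−0.57557) + e^(−2.4942) + e^(−2.8451) + e^(−3.1118) = 0.56238 + 0.082562 + 0.058128 + 0.044521 = 0.74759.
⟨E⟩ = Σ Eᵢ e^(−Eᵢ/kT) / Z = (0.123·0.56238 + 0.533·0.082562 + 0.608·0.058128 + 0.665·0.044521) / 0.74759 = 0.238 eV.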